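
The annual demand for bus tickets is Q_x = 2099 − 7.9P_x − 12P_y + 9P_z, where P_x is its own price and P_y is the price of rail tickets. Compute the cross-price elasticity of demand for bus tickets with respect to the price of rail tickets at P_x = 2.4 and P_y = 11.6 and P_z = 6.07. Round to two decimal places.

-0.07

At P_x = 2.4 and P_y = 11.6 and P_z = 6.07: Q_x = 1995.47.
∂Q_x/∂P_y = -12.
ε = (∂Q_x/∂P_y)(P_y/Q_x) = -12 × (11.6/1995.47) ≈ -0.07.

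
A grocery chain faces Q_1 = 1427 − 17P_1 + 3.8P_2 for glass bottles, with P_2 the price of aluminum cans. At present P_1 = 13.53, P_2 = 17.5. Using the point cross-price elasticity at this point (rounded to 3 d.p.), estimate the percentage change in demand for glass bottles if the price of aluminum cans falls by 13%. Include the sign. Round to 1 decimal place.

At P_1 = 13.53, P_2 = 17.5: Q_1 = 1263.49.
∂Q_1/∂P_2 = 3.8.
ε = (∂Q_1/∂P_2)(P_2/Q_1) = 3.8000 × 17.5/1263.49 ≈ 0.053.
%ΔQ_1 ≈ ε × %ΔP_2 = 0.053 × (-13%) = -0.7%.

-0.7%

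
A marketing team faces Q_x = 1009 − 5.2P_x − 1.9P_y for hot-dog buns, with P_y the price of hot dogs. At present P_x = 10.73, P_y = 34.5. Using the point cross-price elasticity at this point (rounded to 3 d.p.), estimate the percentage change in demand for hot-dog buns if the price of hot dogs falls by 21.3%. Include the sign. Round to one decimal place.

At P_x = 10.73, P_y = 34.5: Q_x = 887.654.
∂Q_x/∂P_y = -1.9.
ε = (∂Q_x/∂P_y)(P_y/Q_x) = -1.9000 × 34.5/887.654 ≈ -0.074.
%ΔQ_x ≈ ε × %ΔP_y = -0.074 × (-21.3%) = 1.6%.

1.6%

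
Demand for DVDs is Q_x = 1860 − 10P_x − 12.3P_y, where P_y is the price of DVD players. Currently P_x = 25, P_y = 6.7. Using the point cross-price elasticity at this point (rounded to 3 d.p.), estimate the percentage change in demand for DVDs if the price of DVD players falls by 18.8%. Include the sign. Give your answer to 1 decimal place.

1.0%

At P_x = 25, P_y = 6.7: Q_x = 1527.59.
∂Q_x/∂P_y = -12.3.
ε = (∂Q_x/∂P_y)(P_y/Q_x) = -12.3000 × 6.7/1527.59 ≈ -0.054.
%ΔQ_x ≈ ε × %ΔP_y = -0.054 × (-18.8%) = 1.0%.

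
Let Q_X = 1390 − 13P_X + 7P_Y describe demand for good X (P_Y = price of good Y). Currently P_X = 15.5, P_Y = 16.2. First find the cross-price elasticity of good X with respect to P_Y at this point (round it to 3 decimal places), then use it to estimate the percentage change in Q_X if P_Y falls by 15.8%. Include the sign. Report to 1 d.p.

At P_X = 15.5, P_Y = 16.2: Q_X = 1301.9.
∂Q_X/∂P_Y = 7.
ε = (∂Q_X/∂P_Y)(P_Y/Q_X) = 7.0000 × 16.2/1301.9 ≈ 0.087.
%ΔQ_X ≈ ε × %ΔP_Y = 0.087 × (-15.8%) = -1.4%.

-1.4%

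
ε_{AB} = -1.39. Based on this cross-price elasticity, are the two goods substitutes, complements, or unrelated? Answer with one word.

ε = -1.39 < 0, so a higher price of good B lowers demand for good A: complements.

complements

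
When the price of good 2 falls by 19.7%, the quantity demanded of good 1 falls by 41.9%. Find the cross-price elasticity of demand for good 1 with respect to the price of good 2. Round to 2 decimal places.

2.13

ε = (%ΔQ of good 1) / (%ΔP of good 2) = (-41.9%) / (-19.7%) ≈ 2.13.
Positive cross-price elasticity: substitutes.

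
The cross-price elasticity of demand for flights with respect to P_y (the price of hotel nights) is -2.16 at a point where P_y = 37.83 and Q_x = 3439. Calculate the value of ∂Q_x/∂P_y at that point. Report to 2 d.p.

ε = (∂Q_x/∂P_y)·(P_y/Q_x) ⇒ ∂Q_x/∂P_y = ε·Q_x/P_y = -2.16 × 3439/37.83 ≈ -196.36.

-196.36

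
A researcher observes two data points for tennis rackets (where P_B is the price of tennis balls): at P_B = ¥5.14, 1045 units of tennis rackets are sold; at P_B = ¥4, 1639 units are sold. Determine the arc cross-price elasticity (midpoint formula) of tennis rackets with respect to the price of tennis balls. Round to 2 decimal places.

ΔQ_A = 1639 − 1045 = 594; ΔP_B = 4 − 5.14 = -1.14.
Midpoints: Q̄_A = 1342.0, P̄_B = 4.57.
ε = (ΔQ_A/Q̄_A)/(ΔP_B/P̄_B) = (594/1342.0)/(-1.14/4.57) ≈ -1.77.
ε < 0: tennis rackets and tennis balls are complements.

-1.77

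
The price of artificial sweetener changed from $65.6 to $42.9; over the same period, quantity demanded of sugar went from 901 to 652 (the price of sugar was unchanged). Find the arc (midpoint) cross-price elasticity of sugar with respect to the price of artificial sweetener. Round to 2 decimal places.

0.77

ΔQ_A = 652 − 901 = -249; ΔP_B = 42.9 − 65.6 = -22.7.
Midpoints: Q̄_A = 776.5, P̄_B = 54.25.
ε = (ΔQ_A/Q̄_A)/(ΔP_B/P̄_B) = (-249/776.5)/(-22.7/54.25) ≈ 0.77.
ε > 0: sugar and artificial sweetener are substitutes.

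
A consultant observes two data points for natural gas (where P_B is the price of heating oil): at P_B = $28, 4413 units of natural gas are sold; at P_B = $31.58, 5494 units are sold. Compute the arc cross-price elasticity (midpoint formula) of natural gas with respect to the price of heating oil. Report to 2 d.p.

ΔQ_A = 5494 − 4413 = 1081; ΔP_B = 31.58 − 28 = 3.58.
Midpoints: Q̄_A = 4953.5, P̄_B = 29.79.
ε = (ΔQ_A/Q̄_A)/(ΔP_B/P̄_B) = (1081/4953.5)/(3.58/29.79) ≈ 1.82.
ε > 0: natural gas and heating oil are substitutes.

1.82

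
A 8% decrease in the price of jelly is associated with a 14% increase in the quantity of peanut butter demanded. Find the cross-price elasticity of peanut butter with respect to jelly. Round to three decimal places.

-1.750

ε = (%ΔQ of peanut butter) / (%ΔP of jelly) = (14%) / (-8%) ≈ -1.750.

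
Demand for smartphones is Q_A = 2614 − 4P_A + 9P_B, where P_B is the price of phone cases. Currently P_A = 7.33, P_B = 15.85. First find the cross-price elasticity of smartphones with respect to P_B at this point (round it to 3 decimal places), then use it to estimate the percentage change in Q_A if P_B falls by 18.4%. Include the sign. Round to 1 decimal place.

At P_A = 7.33, P_B = 15.85: Q_A = 2727.33.
∂Q_A/∂P_B = 9.
ε = (∂Q_A/∂P_B)(P_B/Q_A) = 9.0000 × 15.85/2727.33 ≈ 0.052.
%ΔQ_A ≈ ε × %ΔP_B = 0.052 × (-18.4%) = -1.0%.

-1.0%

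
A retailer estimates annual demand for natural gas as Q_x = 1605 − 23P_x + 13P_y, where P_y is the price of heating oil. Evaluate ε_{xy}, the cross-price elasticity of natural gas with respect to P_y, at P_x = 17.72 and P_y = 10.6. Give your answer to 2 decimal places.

At P_x = 17.72 and P_y = 10.6: Q_x = 1335.24.
∂Q_x/∂P_y = 13.
ε = (∂Q_x/∂P_y)(P_y/Q_x) = 13 × (10.6/1335.24) ≈ 0.10.
Since ε > 0, natural gas and heating oil are substitutes.

0.10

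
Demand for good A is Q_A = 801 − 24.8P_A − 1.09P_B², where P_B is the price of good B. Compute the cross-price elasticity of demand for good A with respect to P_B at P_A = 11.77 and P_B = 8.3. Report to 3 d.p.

-0.346

At P_A = 11.77 and P_B = 8.3: Q_A = 434.014.
∂Q_A/∂P_B = -2.18P_B = -2.18(8.3) = -18.0940.
ε = (∂Q_A/∂P_B)(P_B/Q_A) = -18.0940 × (8.3/434.014) ≈ -0.346.
ε < 0: complements.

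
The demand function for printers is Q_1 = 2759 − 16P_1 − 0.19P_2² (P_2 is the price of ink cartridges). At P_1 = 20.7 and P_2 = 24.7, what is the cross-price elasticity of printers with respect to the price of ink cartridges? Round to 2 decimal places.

At P_1 = 20.7 and P_2 = 24.7: Q_1 = 2311.883.
∂Q_1/∂P_2 = -0.38P_2 = -0.38(24.7) = -9.3860.
ε = (∂Q_1/∂P_2)(P_2/Q_1) = -9.3860 × (24.7/2311.883) ≈ -0.10.

-0.10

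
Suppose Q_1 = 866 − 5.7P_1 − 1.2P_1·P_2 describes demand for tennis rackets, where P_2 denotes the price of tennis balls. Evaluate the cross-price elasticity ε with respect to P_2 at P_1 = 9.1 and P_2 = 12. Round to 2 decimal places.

-0.19

At P_1 = 9.1 and P_2 = 12: Q_1 = 683.09.
∂Q_1/∂P_2 = -1.2P_1 = -1.2(9.1) = -10.9200.
ε = (∂Q_1/∂P_2)(P_2/Q_1) = -10.9200 × (12/683.09) ≈ -0.19.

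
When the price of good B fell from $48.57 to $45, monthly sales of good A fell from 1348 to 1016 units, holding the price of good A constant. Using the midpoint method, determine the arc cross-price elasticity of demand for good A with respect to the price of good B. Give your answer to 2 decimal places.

ΔQ_A = 1016 − 1348 = -332; ΔP_B = 45 − 48.57 = -3.57.
Midpoints: Q̄_A = 1182.0, P̄_B = 46.78.
ε = (ΔQ_A/Q̄_A)/(ΔP_B/P̄_B) = (-332/1182.0)/(-3.57/46.78) ≈ 3.68.

3.68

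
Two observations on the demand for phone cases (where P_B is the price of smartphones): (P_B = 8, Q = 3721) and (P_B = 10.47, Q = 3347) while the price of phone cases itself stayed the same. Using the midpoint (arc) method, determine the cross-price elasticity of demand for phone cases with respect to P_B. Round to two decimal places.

ΔQ_A = 3347 − 3721 = -374; ΔP_B = 10.47 − 8 = 2.47.
Midpoints: Q̄_A = 3534.0, P̄_B = 9.23.
ε = (ΔQ_A/Q̄_A)/(ΔP_B/P̄_B) = (-374/3534.0)/(2.47/9.23) ≈ -0.40.

-0.40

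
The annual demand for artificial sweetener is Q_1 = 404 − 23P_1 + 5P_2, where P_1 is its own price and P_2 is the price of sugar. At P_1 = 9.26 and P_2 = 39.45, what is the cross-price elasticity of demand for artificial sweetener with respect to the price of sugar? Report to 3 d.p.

At P_1 = 9.26 and P_2 = 39.45: Q_1 = 388.27.
∂Q_1/∂P_2 = 5.
ε = (∂Q_1/∂P_2)(P_2/Q_1) = 5 × (39.45/388.27) ≈ 0.508.

0.508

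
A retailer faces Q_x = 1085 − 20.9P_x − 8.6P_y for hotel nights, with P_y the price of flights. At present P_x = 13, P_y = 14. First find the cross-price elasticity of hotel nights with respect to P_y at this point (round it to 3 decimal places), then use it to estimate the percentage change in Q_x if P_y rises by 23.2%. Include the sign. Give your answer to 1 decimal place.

-4.0%

At P_x = 13, P_y = 14: Q_x = 692.9.
∂Q_x/∂P_y = -8.6.
ε = (∂Q_x/∂P_y)(P_y/Q_x) = -8.6000 × 14/692.9 ≈ -0.174.
%ΔQ_x ≈ ε × %ΔP_y = -0.174 × (23.2%) = -4.0%.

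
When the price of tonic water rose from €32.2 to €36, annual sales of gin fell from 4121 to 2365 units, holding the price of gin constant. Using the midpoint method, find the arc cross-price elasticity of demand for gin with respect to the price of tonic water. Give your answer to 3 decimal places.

ΔQ_A = 2365 − 4121 = -1756; ΔP_B = 36 − 32.2 = 3.8.
Midpoints: Q̄_A = 3243.0, P̄_B = 34.10.
ε = (ΔQ_A/Q̄_A)/(ΔP_B/P̄_B) = (-1756/3243.0)/(3.8/34.10) ≈ -4.859.
ε < 0: gin and tonic water are complements.

-4.859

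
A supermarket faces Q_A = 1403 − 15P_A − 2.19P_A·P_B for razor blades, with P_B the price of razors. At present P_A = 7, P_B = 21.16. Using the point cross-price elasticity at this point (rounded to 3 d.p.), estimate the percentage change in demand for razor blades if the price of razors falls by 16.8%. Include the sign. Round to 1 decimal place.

At P_A = 7, P_B = 21.16: Q_A = 973.617.
∂Q_A/∂P_B = -2.19P_A = -15.3300.
ε = (∂Q_A/∂P_B)(P_B/Q_A) = -15.3300 × 21.16/973.617 ≈ -0.333.
%ΔQ_A ≈ ε × %ΔP_B = -0.333 × (-16.8%) = 5.6%.

5.6%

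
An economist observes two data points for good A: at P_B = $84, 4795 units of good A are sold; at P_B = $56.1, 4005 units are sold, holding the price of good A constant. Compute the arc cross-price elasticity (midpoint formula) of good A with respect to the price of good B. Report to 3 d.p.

ΔQ_A = 4005 − 4795 = -790; ΔP_B = 56.1 − 84 = -27.9.
Midpoints: Q̄_A = 4400.0, P̄_B = 70.05.
ε = (ΔQ_A/Q̄_A)/(ΔP_B/P̄_B) = (-790/4400.0)/(-27.9/70.05) ≈ 0.451.
ε > 0: good A and good B are substitutes.

0.451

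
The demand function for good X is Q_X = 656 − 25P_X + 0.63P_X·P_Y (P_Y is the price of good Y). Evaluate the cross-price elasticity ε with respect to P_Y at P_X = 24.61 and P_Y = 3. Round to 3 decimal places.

0.533

At P_X = 24.61 and P_Y = 3: Q_X = 87.263.
∂Q_X/∂P_Y = 0.63P_X = 0.63(24.61) = 15.5043.
ε = (∂Q_X/∂P_Y)(P_Y/Q_X) = 15.5043 × (3/87.263) ≈ 0.533.
ε > 0: substitutes.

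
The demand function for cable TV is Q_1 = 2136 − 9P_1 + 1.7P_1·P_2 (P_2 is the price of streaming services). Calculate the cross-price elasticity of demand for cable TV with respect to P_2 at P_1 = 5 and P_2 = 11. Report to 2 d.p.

At P_1 = 5 and P_2 = 11: Q_1 = 2184.5.
∂Q_1/∂P_2 = 1.7P_1 = 1.7(5) = 8.5000.
ε = (∂Q_1/∂P_2)(P_2/Q_1) = 8.5000 × (11/2184.5) ≈ 0.04.

0.04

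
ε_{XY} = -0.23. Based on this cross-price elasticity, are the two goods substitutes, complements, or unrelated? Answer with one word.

complements

ε = -0.23 < 0, so a higher price of good Y lowers demand for good X: complements.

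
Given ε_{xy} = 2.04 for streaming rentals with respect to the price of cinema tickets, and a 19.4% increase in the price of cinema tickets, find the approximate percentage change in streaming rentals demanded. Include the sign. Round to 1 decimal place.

%ΔQ ≈ ε × %ΔP of cinema tickets = 2.04 × (19.4%) = 39.6%.
Demand for streaming rentals rises by about 39.6%.

39.6%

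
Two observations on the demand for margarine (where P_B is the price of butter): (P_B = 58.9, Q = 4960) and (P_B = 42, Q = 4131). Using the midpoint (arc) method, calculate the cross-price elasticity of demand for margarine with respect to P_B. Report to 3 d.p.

0.544

ΔQ_A = 4131 − 4960 = -829; ΔP_B = 42 − 58.9 = -16.9.
Midpoints: Q̄_A = 4545.5, P̄_B = 50.45.
ε = (ΔQ_A/Q̄_A)/(ΔP_B/P̄_B) = (-829/4545.5)/(-16.9/50.45) ≈ 0.544.
ε > 0: margarine and butter are substitutes.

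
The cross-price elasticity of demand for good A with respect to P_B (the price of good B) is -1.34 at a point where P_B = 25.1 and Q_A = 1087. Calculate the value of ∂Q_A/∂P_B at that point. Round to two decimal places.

-58.03

ε = (∂Q_A/∂P_B)·(P_B/Q_A) ⇒ ∂Q_A/∂P_B = ε·Q_A/P_B = -1.34 × 1087/25.1 ≈ -58.03.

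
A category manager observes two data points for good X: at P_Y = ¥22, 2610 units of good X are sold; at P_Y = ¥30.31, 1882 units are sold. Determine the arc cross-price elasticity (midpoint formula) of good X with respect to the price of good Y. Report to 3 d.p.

-1.020

ΔQ_X = 1882 − 2610 = -728; ΔP_Y = 30.31 − 22 = 8.31.
Midpoints: Q̄_X = 2246.0, P̄_Y = 26.16.
ε = (ΔQ_X/Q̄_X)/(ΔP_Y/P̄_Y) = (-728/2246.0)/(8.31/26.16) ≈ -1.020.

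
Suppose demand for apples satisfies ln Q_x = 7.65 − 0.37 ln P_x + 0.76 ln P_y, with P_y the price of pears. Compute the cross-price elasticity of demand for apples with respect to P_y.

In a log-linear (constant-elasticity) demand function, the coefficient on ln P_y is the cross-price elasticity.
ε = 0.76. Positive, so apples and pears are substitutes.

0.76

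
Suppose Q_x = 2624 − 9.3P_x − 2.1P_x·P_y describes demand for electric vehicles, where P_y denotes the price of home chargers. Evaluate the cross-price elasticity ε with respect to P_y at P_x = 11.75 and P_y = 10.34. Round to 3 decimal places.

At P_x = 11.75 and P_y = 10.34: Q_x = 2259.586.
∂Q_x/∂P_y = -2.1P_x = -2.1(11.75) = -24.6750.
ε = (∂Q_x/∂P_y)(P_y/Q_x) = -24.6750 × (10.34/2259.586) ≈ -0.113.

-0.113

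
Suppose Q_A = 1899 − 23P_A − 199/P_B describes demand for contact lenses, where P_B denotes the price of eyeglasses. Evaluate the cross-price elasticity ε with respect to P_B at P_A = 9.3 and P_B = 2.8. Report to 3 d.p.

0.044

At P_A = 9.3 and P_B = 2.8: Q_A = 1614.029.
∂Q_A/∂P_B = 199/P_B² = 25.3827.
ε = (∂Q_A/∂P_B)(P_B/Q_A) = 25.3827 × (2.8/1614.029) ≈ 0.044.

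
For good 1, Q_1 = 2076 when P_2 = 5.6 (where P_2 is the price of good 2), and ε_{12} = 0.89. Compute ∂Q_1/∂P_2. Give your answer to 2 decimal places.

ε = (∂Q_1/∂P_2)·(P_2/Q_1) ⇒ ∂Q_1/∂P_2 = ε·Q_1/P_2 = 0.89 × 2076/5.6 ≈ 329.94.

329.94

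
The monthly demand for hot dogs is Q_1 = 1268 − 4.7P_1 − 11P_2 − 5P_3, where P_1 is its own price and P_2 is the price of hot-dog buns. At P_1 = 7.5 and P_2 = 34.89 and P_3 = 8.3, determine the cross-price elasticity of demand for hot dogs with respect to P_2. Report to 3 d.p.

At P_1 = 7.5 and P_2 = 34.89 and P_3 = 8.3: Q_1 = 807.46.
∂Q_1/∂P_2 = -11.
ε = (∂Q_1/∂P_2)(P_2/Q_1) = -11 × (34.89/807.46) ≈ -0.475.
Since ε < 0, hot dogs and hot-dog buns are complements.

-0.475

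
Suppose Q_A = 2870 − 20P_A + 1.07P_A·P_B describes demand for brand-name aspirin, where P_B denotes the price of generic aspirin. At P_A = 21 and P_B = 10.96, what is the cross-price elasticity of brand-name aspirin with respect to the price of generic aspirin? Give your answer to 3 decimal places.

0.091

At P_A = 21 and P_B = 10.96: Q_A = 2696.271.
∂Q_A/∂P_B = 1.07P_A = 1.07(21) = 22.4700.
ε = (∂Q_A/∂P_B)(P_B/Q_A) = 22.4700 × (10.96/2696.271) ≈ 0.091.
ε > 0: substitutes.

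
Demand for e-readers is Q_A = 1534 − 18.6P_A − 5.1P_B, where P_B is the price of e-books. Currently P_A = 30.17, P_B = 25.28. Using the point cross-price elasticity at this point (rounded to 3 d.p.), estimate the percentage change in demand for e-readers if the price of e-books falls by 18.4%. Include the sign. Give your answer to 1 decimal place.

2.8%

At P_A = 30.17, P_B = 25.28: Q_A = 843.91.
∂Q_A/∂P_B = -5.1.
ε = (∂Q_A/∂P_B)(P_B/Q_A) = -5.1000 × 25.28/843.91 ≈ -0.153.
%ΔQ_A ≈ ε × %ΔP_B = -0.153 × (-18.4%) = 2.8%.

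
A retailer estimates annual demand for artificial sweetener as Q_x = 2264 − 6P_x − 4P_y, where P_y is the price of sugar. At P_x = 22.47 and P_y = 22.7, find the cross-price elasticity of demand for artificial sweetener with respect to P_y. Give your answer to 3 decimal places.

-0.045

At P_x = 22.47 and P_y = 22.7: Q_x = 2038.38.
∂Q_x/∂P_y = -4.
ε = (∂Q_x/∂P_y)(P_y/Q_x) = -4 × (22.7/2038.38) ≈ -0.045.
Since ε < 0, artificial sweetener and sugar are complements.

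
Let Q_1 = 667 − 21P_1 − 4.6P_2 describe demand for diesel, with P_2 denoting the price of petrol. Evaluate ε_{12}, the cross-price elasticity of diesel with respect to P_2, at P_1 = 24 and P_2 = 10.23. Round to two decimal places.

-0.41

At P_1 = 24 and P_2 = 10.23: Q_1 = 115.942.
∂Q_1/∂P_2 = -4.6.
ε = (∂Q_1/∂P_2)(P_2/Q_1) = -4.6 × (10.23/115.942) ≈ -0.41.
Since ε < 0, diesel and petrol are complements.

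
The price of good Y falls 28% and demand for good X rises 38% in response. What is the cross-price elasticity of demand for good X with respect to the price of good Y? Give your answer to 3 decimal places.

ε = (%ΔQ of good X) / (%ΔP of good Y) = (38%) / (-28%) ≈ -1.357.
Negative cross-price elasticity: complements.

-1.357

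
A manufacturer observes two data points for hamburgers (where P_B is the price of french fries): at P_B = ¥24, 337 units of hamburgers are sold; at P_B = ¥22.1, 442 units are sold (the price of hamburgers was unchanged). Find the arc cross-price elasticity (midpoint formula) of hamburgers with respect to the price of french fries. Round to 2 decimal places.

-3.27

ΔQ_A = 442 − 337 = 105; ΔP_B = 22.1 − 24 = -1.9.
Midpoints: Q̄_A = 389.5, P̄_B = 23.05.
ε = (ΔQ_A/Q̄_A)/(ΔP_B/P̄_B) = (105/389.5)/(-1.9/23.05) ≈ -3.27.
ε < 0: hamburgers and french fries are complements.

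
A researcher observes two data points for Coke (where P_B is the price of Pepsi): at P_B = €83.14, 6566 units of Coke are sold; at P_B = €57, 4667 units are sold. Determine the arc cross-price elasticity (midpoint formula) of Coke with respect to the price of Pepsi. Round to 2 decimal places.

ΔQ_A = 4667 − 6566 = -1899; ΔP_B = 57 − 83.14 = -26.14.
Midpoints: Q̄_A = 5616.5, P̄_B = 70.07.
ε = (ΔQ_A/Q̄_A)/(ΔP_B/P̄_B) = (-1899/5616.5)/(-26.14/70.07) ≈ 0.91.
ε > 0: Coke and Pepsi are substitutes.

0.91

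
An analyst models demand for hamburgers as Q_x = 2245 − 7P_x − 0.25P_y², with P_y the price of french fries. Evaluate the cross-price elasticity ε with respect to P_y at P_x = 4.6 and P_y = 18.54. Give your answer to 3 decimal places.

At P_x = 4.6 and P_y = 18.54: Q_x = 2126.867.
∂Q_x/∂P_y = -0.5P_y = -0.5(18.54) = -9.2700.
ε = (∂Q_x/∂P_y)(P_y/Q_x) = -9.2700 × (18.54/2126.867) ≈ -0.081.
ε < 0: complements.

-0.081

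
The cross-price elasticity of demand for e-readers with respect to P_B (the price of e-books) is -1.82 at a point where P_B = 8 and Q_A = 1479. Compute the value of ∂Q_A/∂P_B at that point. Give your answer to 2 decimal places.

-336.47

ε = (∂Q_A/∂P_B)·(P_B/Q_A) ⇒ ∂Q_A/∂P_B = ε·Q_A/P_B = -1.82 × 1479/8 ≈ -336.47.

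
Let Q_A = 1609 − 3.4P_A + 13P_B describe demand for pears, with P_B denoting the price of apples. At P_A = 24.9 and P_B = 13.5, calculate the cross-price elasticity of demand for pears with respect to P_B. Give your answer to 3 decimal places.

At P_A = 24.9 and P_B = 13.5: Q_A = 1699.84.
∂Q_A/∂P_B = 13.
ε = (∂Q_A/∂P_B)(P_B/Q_A) = 13 × (13.5/1699.84) ≈ 0.103.
Since ε > 0, pears and apples are substitutes.

0.103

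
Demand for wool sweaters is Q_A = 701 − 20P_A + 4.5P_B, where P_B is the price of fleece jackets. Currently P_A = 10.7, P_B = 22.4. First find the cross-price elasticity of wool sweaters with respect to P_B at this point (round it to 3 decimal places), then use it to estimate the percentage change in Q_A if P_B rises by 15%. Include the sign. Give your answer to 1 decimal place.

At P_A = 10.7, P_B = 22.4: Q_A = 587.8.
∂Q_A/∂P_B = 4.5.
ε = (∂Q_A/∂P_B)(P_B/Q_A) = 4.5000 × 22.4/587.8 ≈ 0.171.
%ΔQ_A ≈ ε × %ΔP_B = 0.171 × (15%) = 2.6%.

2.6%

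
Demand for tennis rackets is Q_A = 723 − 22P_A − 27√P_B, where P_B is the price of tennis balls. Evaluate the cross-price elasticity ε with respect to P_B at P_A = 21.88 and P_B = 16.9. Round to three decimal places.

At P_A = 21.88 and P_B = 16.9: Q_A = 130.644.
∂Q_A/∂P_B = -27/(2√P_B) = -27/(2√16.9) = -3.2839.
ε = (∂Q_A/∂P_B)(P_B/Q_A) = -3.2839 × (16.9/130.644) ≈ -0.425.

-0.425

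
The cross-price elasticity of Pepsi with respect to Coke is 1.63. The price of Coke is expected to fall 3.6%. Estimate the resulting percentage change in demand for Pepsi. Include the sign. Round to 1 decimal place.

-5.9%

%ΔQ ≈ ε × %ΔP of Coke = 1.63 × (-3.6%) = -5.9%.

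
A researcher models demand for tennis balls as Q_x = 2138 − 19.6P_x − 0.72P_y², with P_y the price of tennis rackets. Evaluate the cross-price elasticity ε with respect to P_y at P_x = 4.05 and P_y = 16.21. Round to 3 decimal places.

-0.202

At P_x = 4.05 and P_y = 16.21: Q_x = 1869.430.
∂Q_x/∂P_y = -1.44P_y = -1.44(16.21) = -23.3424.
ε = (∂Q_x/∂P_y)(P_y/Q_x) = -23.3424 × (16.21/1869.430) ≈ -0.202.
ε < 0: complements.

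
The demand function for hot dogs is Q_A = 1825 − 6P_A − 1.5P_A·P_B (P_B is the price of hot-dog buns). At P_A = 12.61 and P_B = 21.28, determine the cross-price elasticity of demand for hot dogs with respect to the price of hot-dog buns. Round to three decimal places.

At P_A = 12.61 and P_B = 21.28: Q_A = 1346.829.
∂Q_A/∂P_B = -1.5P_A = -1.5(12.61) = -18.9150.
ε = (∂Q_A/∂P_B)(P_B/Q_A) = -18.9150 × (21.28/1346.829) ≈ -0.299.
ε < 0: complements.

-0.299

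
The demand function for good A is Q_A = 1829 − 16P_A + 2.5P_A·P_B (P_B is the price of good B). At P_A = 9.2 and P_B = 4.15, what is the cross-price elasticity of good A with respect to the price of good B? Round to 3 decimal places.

0.054

At P_A = 9.2 and P_B = 4.15: Q_A = 1777.25.
∂Q_A/∂P_B = 2.5P_A = 2.5(9.2) = 23.0000.
ε = (∂Q_A/∂P_B)(P_B/Q_A) = 23.0000 × (4.15/1777.25) ≈ 0.054.
ε > 0: substitutes.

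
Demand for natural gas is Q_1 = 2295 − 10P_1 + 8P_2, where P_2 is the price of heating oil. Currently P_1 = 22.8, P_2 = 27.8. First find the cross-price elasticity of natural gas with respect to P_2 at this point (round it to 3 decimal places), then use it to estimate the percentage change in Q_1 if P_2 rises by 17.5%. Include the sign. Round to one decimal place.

At P_1 = 22.8, P_2 = 27.8: Q_1 = 2289.4.
∂Q_1/∂P_2 = 8.
ε = (∂Q_1/∂P_2)(P_2/Q_1) = 8.0000 × 27.8/2289.4 ≈ 0.097.
%ΔQ_1 ≈ ε × %ΔP_2 = 0.097 × (17.5%) = 1.7%.

1.7%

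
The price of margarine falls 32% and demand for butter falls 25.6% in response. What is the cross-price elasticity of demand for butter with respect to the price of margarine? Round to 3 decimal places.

0.800

ε = (%ΔQ of butter) / (%ΔP of margarine) = (-25.6%) / (-32%) ≈ 0.800.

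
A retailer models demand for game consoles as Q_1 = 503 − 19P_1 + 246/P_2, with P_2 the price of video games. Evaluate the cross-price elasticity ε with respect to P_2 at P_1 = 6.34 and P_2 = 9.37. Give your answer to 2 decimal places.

At P_1 = 6.34 and P_2 = 9.37: Q_1 = 408.794.
∂Q_1/∂P_2 = −246/P_2² = -2.8019.
ε = (∂Q_1/∂P_2)(P_2/Q_1) = -2.8019 × (9.37/408.794) ≈ -0.06.
ε < 0: complements.

-0.06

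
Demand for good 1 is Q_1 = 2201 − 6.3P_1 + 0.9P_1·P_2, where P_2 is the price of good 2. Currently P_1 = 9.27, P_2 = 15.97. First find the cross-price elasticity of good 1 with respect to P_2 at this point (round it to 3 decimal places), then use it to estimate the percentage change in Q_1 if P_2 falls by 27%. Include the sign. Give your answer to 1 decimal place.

At P_1 = 9.27, P_2 = 15.97: Q_1 = 2275.837.
∂Q_1/∂P_2 = 0.9P_1 = 8.3430.
ε = (∂Q_1/∂P_2)(P_2/Q_1) = 8.3430 × 15.97/2275.837 ≈ 0.059.
%ΔQ_1 ≈ ε × %ΔP_2 = 0.059 × (-27%) = -1.6%.

-1.6%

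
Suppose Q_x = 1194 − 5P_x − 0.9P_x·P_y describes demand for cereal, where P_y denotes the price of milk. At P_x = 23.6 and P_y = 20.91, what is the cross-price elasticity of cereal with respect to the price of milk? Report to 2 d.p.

-0.70

At P_x = 23.6 and P_y = 20.91: Q_x = 631.872.
∂Q_x/∂P_y = -0.9P_x = -0.9(23.6) = -21.2400.
ε = (∂Q_x/∂P_y)(P_y/Q_x) = -21.2400 × (20.91/631.872) ≈ -0.70.
ε < 0: complements.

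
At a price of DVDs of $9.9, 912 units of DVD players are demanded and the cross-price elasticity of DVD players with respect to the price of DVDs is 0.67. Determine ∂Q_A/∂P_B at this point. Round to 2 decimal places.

61.72

ε = (∂Q_A/∂P_B)·(P_B/Q_A) ⇒ ∂Q_A/∂P_B = ε·Q_A/P_B = 0.67 × 912/9.9 ≈ 61.72.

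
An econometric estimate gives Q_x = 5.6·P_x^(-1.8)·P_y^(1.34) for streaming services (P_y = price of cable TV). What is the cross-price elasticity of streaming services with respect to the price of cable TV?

1.34

In a log-linear (constant-elasticity) demand function, the coefficient on the exponent of P_y is the cross-price elasticity.
ε = 1.34. Positive, so streaming services and cable TV are substitutes.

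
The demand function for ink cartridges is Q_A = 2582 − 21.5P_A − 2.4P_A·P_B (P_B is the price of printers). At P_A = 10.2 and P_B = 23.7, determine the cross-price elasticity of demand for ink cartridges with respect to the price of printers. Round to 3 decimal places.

-0.325

At P_A = 10.2 and P_B = 23.7: Q_A = 1782.524.
∂Q_A/∂P_B = -2.4P_A = -2.4(10.2) = -24.4800.
ε = (∂Q_A/∂P_B)(P_B/Q_A) = -24.4800 × (23.7/1782.524) ≈ -0.325.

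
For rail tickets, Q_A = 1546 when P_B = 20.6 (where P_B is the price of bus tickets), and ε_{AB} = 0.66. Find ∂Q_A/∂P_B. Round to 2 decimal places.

ε = (∂Q_A/∂P_B)·(P_B/Q_A) ⇒ ∂Q_A/∂P_B = ε·Q_A/P_B = 0.66 × 1546/20.6 ≈ 49.53.

49.53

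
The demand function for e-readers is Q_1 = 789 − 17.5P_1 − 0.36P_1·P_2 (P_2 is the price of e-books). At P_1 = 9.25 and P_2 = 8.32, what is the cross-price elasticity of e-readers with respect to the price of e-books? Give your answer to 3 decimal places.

At P_1 = 9.25 and P_2 = 8.32: Q_1 = 599.419.
∂Q_1/∂P_2 = -0.36P_1 = -0.36(9.25) = -3.3300.
ε = (∂Q_1/∂P_2)(P_2/Q_1) = -3.3300 × (8.32/599.419) ≈ -0.046.

-0.046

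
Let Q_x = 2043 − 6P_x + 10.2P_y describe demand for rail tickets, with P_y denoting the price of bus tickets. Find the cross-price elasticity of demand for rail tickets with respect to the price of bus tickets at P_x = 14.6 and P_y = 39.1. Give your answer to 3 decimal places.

At P_x = 14.6 and P_y = 39.1: Q_x = 2354.22.
∂Q_x/∂P_y = 10.2.
ε = (∂Q_x/∂P_y)(P_y/Q_x) = 10.2 × (39.1/2354.22) ≈ 0.169.
Since ε > 0, rail tickets and bus tickets are substitutes.

0.169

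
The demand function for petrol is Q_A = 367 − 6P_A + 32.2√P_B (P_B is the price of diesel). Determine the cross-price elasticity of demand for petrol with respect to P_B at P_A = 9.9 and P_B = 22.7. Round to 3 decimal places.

0.166

At P_A = 9.9 and P_B = 22.7: Q_A = 461.015.
∂Q_A/∂P_B = 32.2/(2√P_B) = 32.2/(2√22.7) = 3.3792.
ε = (∂Q_A/∂P_B)(P_B/Q_A) = 3.3792 × (22.7/461.015) ≈ 0.166.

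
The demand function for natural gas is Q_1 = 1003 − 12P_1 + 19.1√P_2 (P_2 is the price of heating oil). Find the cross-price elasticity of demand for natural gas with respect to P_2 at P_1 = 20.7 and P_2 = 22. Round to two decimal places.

0.05

At P_1 = 20.7 and P_2 = 22: Q_1 = 844.187.
∂Q_1/∂P_2 = 19.1/(2√P_2) = 19.1/(2√22) = 2.0361.
ε = (∂Q_1/∂P_2)(P_2/Q_1) = 2.0361 × (22/844.187) ≈ 0.05.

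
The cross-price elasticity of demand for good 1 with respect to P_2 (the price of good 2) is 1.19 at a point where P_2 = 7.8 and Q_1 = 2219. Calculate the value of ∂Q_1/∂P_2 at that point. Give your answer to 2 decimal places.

338.54

ε = (∂Q_1/∂P_2)·(P_2/Q_1) ⇒ ∂Q_1/∂P_2 = ε·Q_1/P_2 = 1.19 × 2219/7.8 ≈ 338.54.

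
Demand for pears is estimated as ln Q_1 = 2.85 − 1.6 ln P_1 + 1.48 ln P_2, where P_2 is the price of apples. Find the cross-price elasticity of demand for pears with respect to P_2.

In a log-linear (constant-elasticity) demand function, the coefficient on ln P_2 is the cross-price elasticity.
ε = 1.48. Positive, so pears and apples are substitutes.

1.48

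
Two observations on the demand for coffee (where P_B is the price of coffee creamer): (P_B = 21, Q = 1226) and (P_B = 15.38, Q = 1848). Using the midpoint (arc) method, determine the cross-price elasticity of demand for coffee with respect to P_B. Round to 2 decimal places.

-1.31

ΔQ_A = 1848 − 1226 = 622; ΔP_B = 15.38 − 21 = -5.62.
Midpoints: Q̄_A = 1537.0, P̄_B = 18.19.
ε = (ΔQ_A/Q̄_A)/(ΔP_B/P̄_B) = (622/1537.0)/(-5.62/18.19) ≈ -1.31.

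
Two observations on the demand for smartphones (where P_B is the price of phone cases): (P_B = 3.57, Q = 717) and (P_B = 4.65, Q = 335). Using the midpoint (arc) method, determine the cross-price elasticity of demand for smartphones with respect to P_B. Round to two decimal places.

-2.76

ΔQ_A = 335 − 717 = -382; ΔP_B = 4.65 − 3.57 = 1.08.
Midpoints: Q̄_A = 526.0, P̄_B = 4.11.
ε = (ΔQ_A/Q̄_A)/(ΔP_B/P̄_B) = (-382/526.0)/(1.08/4.11) ≈ -2.76.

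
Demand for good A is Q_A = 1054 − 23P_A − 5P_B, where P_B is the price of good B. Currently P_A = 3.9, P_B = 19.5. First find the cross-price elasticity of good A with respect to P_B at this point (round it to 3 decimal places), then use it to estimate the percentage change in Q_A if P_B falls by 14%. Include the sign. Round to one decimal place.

At P_A = 3.9, P_B = 19.5: Q_A = 866.8.
∂Q_A/∂P_B = -5.
ε = (∂Q_A/∂P_B)(P_B/Q_A) = -5.0000 × 19.5/866.8 ≈ -0.112.
%ΔQ_A ≈ ε × %ΔP_B = -0.112 × (-14%) = 1.6%.

1.6%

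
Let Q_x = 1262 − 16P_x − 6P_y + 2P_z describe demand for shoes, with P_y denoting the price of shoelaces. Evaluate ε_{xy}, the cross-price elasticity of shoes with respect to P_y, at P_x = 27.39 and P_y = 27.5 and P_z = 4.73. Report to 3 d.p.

At P_x = 27.39 and P_y = 27.5 and P_z = 4.73: Q_x = 668.22.
∂Q_x/∂P_y = -6.
ε = (∂Q_x/∂P_y)(P_y/Q_x) = -6 × (27.5/668.22) ≈ -0.247.

-0.247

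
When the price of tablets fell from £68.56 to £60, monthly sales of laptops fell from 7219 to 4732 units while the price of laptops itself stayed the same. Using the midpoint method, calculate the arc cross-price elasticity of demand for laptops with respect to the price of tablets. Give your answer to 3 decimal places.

ΔQ_A = 4732 − 7219 = -2487; ΔP_B = 60 − 68.56 = -8.56.
Midpoints: Q̄_A = 5975.5, P̄_B = 64.28.
ε = (ΔQ_A/Q̄_A)/(ΔP_B/P̄_B) = (-2487/5975.5)/(-8.56/64.28) ≈ 3.125.
ε > 0: laptops and tablets are substitutes.

3.125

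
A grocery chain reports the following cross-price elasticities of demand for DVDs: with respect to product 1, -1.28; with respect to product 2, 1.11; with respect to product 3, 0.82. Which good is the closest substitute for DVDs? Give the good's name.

Substitutes have ε > 0. Among the positive values, 1.11 (product 2) is largest.

product 2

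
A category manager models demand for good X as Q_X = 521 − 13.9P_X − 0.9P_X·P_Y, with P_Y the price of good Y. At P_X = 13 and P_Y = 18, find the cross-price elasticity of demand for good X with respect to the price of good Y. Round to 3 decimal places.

At P_X = 13 and P_Y = 18: Q_X = 129.7.
∂Q_X/∂P_Y = -0.9P_X = -0.9(13) = -11.7000.
ε = (∂Q_X/∂P_Y)(P_Y/Q_X) = -11.7000 × (18/129.7) ≈ -1.624.
ε < 0: complements.

-1.624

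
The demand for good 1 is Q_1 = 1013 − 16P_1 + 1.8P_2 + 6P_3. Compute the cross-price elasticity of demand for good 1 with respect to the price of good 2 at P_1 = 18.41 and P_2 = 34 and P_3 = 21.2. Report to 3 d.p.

0.067

At P_1 = 18.41 and P_2 = 34 and P_3 = 21.2: Q_1 = 906.84.
∂Q_1/∂P_2 = 1.8.
ε = (∂Q_1/∂P_2)(P_2/Q_1) = 1.8 × (34/906.84) ≈ 0.067.
Since ε > 0, good 1 and good 2 are substitutes.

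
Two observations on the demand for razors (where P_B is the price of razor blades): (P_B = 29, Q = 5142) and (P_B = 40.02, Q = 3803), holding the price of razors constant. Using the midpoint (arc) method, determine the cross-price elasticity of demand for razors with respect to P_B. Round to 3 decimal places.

-0.938

ΔQ_A = 3803 − 5142 = -1339; ΔP_B = 40.02 − 29 = 11.02.
Midpoints: Q̄_A = 4472.5, P̄_B = 34.51.
ε = (ΔQ_A/Q̄_A)/(ΔP_B/P̄_B) = (-1339/4472.5)/(11.02/34.51) ≈ -0.938.
ε < 0: razors and razor blades are complements.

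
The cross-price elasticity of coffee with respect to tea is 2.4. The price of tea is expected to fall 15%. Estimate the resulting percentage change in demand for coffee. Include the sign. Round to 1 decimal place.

%ΔQ ≈ ε × %ΔP of tea = 2.4 × (-15%) = -36.0%.
Demand for coffee falls by about 36.0%.

-36.0%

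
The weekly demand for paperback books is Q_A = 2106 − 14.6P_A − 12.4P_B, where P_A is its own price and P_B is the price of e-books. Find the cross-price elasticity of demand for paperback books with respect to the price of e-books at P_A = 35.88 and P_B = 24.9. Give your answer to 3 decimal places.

-0.242

At P_A = 35.88 and P_B = 24.9: Q_A = 1273.392.
∂Q_A/∂P_B = -12.4.
ε = (∂Q_A/∂P_B)(P_B/Q_A) = -12.4 × (24.9/1273.392) ≈ -0.242.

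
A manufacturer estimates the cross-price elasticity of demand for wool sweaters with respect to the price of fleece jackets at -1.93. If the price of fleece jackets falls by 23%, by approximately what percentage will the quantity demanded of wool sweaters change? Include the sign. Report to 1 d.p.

44.4%

%ΔQ ≈ ε × %ΔP of fleece jackets = -1.93 × (-23%) = 44.4%.
Demand for wool sweaters rises by about 44.4%.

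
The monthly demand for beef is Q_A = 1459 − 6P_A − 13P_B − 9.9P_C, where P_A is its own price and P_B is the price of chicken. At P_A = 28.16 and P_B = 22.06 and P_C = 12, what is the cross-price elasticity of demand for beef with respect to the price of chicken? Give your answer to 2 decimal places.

At P_A = 28.16 and P_B = 22.06 and P_C = 12: Q_A = 884.46.
∂Q_A/∂P_B = -13.
ε = (∂Q_A/∂P_B)(P_B/Q_A) = -13 × (22.06/884.46) ≈ -0.32.
Since ε < 0, beef and chicken are complements.

-0.32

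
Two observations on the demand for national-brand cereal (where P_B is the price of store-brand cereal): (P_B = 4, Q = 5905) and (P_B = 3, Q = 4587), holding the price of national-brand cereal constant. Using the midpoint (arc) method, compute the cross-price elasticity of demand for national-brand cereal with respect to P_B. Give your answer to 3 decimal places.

ΔQ_A = 4587 − 5905 = -1318; ΔP_B = 3 − 4 = -1.
Midpoints: Q̄_A = 5246.0, P̄_B = 3.50.
ε = (ΔQ_A/Q̄_A)/(ΔP_B/P̄_B) = (-1318/5246.0)/(-1/3.50) ≈ 0.879.

0.879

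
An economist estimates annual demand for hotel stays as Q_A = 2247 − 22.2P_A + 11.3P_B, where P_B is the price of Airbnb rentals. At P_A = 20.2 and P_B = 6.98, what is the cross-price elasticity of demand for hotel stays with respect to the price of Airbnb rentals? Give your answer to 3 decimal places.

At P_A = 20.2 and P_B = 6.98: Q_A = 1877.434.
∂Q_A/∂P_B = 11.3.
ε = (∂Q_A/∂P_B)(P_B/Q_A) = 11.3 × (6.98/1877.434) ≈ 0.042.

0.042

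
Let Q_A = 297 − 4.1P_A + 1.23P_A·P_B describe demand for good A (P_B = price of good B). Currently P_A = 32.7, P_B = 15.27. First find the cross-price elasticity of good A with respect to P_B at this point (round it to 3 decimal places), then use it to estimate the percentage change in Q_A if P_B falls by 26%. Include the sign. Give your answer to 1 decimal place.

-20.5%

At P_A = 32.7, P_B = 15.27: Q_A = 777.105.
∂Q_A/∂P_B = 1.23P_A = 40.2210.
ε = (∂Q_A/∂P_B)(P_B/Q_A) = 40.2210 × 15.27/777.105 ≈ 0.790.
%ΔQ_A ≈ ε × %ΔP_B = 0.790 × (-26%) = -20.5%.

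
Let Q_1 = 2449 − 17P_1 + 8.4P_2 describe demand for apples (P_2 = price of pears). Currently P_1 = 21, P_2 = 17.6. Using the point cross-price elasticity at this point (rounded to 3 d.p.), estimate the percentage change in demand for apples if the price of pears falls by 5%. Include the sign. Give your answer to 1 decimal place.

At P_1 = 21, P_2 = 17.6: Q_1 = 2239.84.
∂Q_1/∂P_2 = 8.4.
ε = (∂Q_1/∂P_2)(P_2/Q_1) = 8.4000 × 17.6/2239.84 ≈ 0.066.
%ΔQ_1 ≈ ε × %ΔP_2 = 0.066 × (-5%) = -0.3%.

-0.3%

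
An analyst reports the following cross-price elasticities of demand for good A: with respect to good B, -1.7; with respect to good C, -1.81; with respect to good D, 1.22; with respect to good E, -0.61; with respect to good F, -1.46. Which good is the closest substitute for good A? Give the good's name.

Substitutes have ε > 0. Among the positive values, 1.22 (good D) is largest.

good D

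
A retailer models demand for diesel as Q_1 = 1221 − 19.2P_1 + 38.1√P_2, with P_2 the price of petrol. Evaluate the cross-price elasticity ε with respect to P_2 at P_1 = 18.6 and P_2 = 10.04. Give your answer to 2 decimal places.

0.06

At P_1 = 18.6 and P_2 = 10.04: Q_1 = 984.604.
∂Q_1/∂P_2 = 38.1/(2√P_2) = 38.1/(2√10.04) = 6.0121.
ε = (∂Q_1/∂P_2)(P_2/Q_1) = 6.0121 × (10.04/984.604) ≈ 0.06.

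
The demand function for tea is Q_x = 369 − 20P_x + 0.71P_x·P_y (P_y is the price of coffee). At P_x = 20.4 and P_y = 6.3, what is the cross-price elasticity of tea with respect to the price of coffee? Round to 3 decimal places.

At P_x = 20.4 and P_y = 6.3: Q_x = 52.249.
∂Q_x/∂P_y = 0.71P_x = 0.71(20.4) = 14.4840.
ε = (∂Q_x/∂P_y)(P_y/Q_x) = 14.4840 × (6.3/52.249) ≈ 1.746.

1.746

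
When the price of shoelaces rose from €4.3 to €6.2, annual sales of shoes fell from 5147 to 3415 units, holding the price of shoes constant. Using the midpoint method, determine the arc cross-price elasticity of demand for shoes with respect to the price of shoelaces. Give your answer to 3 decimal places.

ΔQ_A = 3415 − 5147 = -1732; ΔP_B = 6.2 − 4.3 = 1.9.
Midpoints: Q̄_A = 4281.0, P̄_B = 5.25.
ε = (ΔQ_A/Q̄_A)/(ΔP_B/P̄_B) = (-1732/4281.0)/(1.9/5.25) ≈ -1.118.
ε < 0: shoes and shoelaces are complements.

-1.118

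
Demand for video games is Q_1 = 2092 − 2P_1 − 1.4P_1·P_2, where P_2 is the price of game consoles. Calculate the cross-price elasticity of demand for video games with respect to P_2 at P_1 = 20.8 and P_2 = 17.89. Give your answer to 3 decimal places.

At P_1 = 20.8 and P_2 = 17.89: Q_1 = 1529.443.
∂Q_1/∂P_2 = -1.4P_1 = -1.4(20.8) = -29.1200.
ε = (∂Q_1/∂P_2)(P_2/Q_1) = -29.1200 × (17.89/1529.443) ≈ -0.341.
ε < 0: complements.

-0.341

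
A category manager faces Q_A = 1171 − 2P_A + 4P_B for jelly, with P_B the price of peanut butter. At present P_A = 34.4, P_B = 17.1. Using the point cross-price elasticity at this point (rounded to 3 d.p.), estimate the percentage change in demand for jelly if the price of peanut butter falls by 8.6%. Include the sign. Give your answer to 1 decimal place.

-0.5%

At P_A = 34.4, P_B = 17.1: Q_A = 1170.6.
∂Q_A/∂P_B = 4.
ε = (∂Q_A/∂P_B)(P_B/Q_A) = 4.0000 × 17.1/1170.6 ≈ 0.058.
%ΔQ_A ≈ ε × %ΔP_B = 0.058 × (-8.6%) = -0.5%.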